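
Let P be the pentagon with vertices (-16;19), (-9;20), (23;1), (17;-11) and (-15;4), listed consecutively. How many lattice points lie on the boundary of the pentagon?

10

Summing gcd(|Δx|,|Δy|) over the edges gives the boundary count: gcd(7,1) + gcd(32,19) + gcd(6,12) + gcd(32,15) + gcd(1,15) = 1+1+6+1+1 = 10.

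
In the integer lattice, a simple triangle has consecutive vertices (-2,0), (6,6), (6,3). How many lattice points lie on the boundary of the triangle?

The number of boundary lattice points is Σ gcd(|Δx|,|Δy|) = gcd(8,6) + gcd(0,3) + gcd(8,3) = 2+3+1 = 6.

6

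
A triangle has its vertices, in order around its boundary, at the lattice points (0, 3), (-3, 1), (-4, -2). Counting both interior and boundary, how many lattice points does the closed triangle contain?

By the shoelace formula, twice the signed area is |[0·1 − (-3)·3] + [(-3)·(-2) − (-4)·1] + [(-4)·3 − 0·(-2)]| = 7, so the area is 7/2.
The number of boundary lattice points is Σ gcd(|Δx|,|Δy|) = gcd(3,2) + gcd(1,3) + gcd(4,5) = 1+1+1 = 3.
Pick's theorem gives I = A − B/2 + 1 = 7/2 − 3/2 + 1 = 3, so the closed region contains I + B = 3 + 3 = 6 lattice points.

6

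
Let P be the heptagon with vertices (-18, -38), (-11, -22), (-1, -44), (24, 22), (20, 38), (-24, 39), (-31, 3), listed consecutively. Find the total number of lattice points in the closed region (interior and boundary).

Using the shoelace formula, 2A = |((-18)·(-22) − (-11)·(-38)) + ((-11)·(-44) − (-1)·(-22)) + ((-1)·22 − 24·(-44)) + (24·38 − 20·22) + (20·39 − (-24)·38) + ((-24)·3 − (-31)·39) + ((-31)·(-38) − (-18)·3)| = 6007, so the area is 6007/2.
Summing gcd(|Δx|,|Δy|) over the edges gives the boundary count: gcd(7,16) + gcd(10,22) + gcd(25,66) + gcd(4,16) + gcd(44,1) + gcd(7,36) + gcd(13,41) = 1+2+1+4+1+1+1 = 11.
Pick's theorem gives I = A − B/2 + 1 = 6007/2 − 11/2 + 1 = 2999, so the closed region contains I + B = 2999 + 11 = 3010 lattice points.

3010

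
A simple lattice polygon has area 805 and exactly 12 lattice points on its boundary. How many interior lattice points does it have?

800

Pick's theorem A = I + B/2 − 1 rearranges to I = A − B/2 + 1 = 805 − 12/2 + 1 = 800.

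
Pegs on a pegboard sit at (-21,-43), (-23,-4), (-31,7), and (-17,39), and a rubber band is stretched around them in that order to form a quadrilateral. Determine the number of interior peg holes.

363

The shoelace formula gives twice the area as |((-21)·(-4) − (-23)·(-43)) + ((-23)·7 − (-31)·(-4)) + ((-31)·39 − (-17)·7) + ((-17)·(-43) − (-21)·39)| = 730, so the area is 365.
Along each edge there are gcd(|Δx|,|Δy|)+1 lattice points, so counting each shared vertex once the boundary has gcd(2,39) + gcd(8,11) + gcd(14,32) + gcd(4,82) = 1+1+2+2 = 6.
Pick's theorem gives I = A − B/2 + 1 = 365 − 6/2 + 1 = 363.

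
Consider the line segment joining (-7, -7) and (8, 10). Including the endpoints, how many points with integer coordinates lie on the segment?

The number of lattice points on a segment between lattice points is gcd(|Δx|,|Δy|) + 1 = gcd(15,17) + 1 = 1 + 1 = 2.

2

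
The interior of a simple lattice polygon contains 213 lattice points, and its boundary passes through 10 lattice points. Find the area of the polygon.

By Pick's theorem, A = I + B/2 − 1 = 213 + 10/2 − 1 = 217.

217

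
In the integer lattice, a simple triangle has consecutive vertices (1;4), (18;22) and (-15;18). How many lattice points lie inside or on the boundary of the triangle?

266

The shoelace formula gives twice the area as |[1·22 − 18·4] + [18·18 − (-15)·22] + [(-15)·4 − 1·18]| = 526, so the area is 263.
Summing gcd(|Δx|,|Δy|) over the edges gives the boundary count: gcd(17,18) + gcd(33,4) + gcd(16,14) = 1+1+2 = 4.
Pick's theorem gives I = A − B/2 + 1 = 263 − 4/2 + 1 = 262, so the closed region contains I + B = 262 + 4 = 266 lattice points.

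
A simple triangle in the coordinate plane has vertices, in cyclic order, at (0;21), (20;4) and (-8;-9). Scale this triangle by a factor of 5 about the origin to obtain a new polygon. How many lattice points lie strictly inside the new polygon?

Using the shoelace formula, 2A = |[0·4 − 20·21] + [20·(-9) − (-8)·4] + [(-8)·21 − 0·(-9)]| = 736, so the area is 368.
Summing gcd(|Δx|,|Δy|) over the edges gives the boundary count: gcd(20,17) + gcd(28,13) + gcd(8,30) = 1+1+2 = 4.
Scaling by 5 multiplies the area by 5² = 25 (so the new area is 9200) and multiplies the boundary lattice-point count by 5, giving 20.
By Pick's theorem, the interior count of the dilated polygon is 9200 − 20/2 + 1 = 9191.

9191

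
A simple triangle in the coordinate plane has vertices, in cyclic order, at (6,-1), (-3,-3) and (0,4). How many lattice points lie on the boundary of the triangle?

3

Summing gcd(|Δx|,|Δy|) over the edges gives the boundary count: gcd(9,2) + gcd(3,7) + gcd(6,5) = 1+1+1 = 3.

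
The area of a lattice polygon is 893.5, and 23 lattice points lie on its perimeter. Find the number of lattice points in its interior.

From Pick's theorem, I = A − B/2 + 1 = 893.5 − 23/2 + 1 = 883.

883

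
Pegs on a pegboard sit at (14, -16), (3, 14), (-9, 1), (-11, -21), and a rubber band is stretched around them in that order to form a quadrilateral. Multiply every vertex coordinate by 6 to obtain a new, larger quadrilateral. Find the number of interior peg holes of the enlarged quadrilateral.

The shoelace formula gives twice the area as |(14·14 − 3·(-16)) + (3·1 − (-9)·14) + ((-9)·(-21) − (-11)·1) + ((-11)·(-16) − 14·(-21))| = 1043, so the area is 1043/2.
Along each edge there are gcd(|Δx|,|Δy|)+1 lattice points, so counting each shared vertex once the boundary has gcd(11,30) + gcd(12,13) + gcd(2,22) + gcd(25,5) = 1+1+2+5 = 9.
Scaling by 6 multiplies the area by 6² = 36 (so the new area is 18774) and multiplies the boundary lattice-point count by 6, giving 54.
By Pick's theorem, the interior count of the dilated polygon is 18774 − 54/2 + 1 = 18748.

18748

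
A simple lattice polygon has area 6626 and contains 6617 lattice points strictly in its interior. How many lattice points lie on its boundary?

20

Pick's theorem gives A = I + B/2 − 1, so B = 2(A − I + 1) = 2(6626 − 6617 + 1) = 20.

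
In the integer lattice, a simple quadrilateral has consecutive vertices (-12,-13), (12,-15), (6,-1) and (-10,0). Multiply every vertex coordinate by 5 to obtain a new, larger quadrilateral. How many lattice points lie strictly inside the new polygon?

6661

By the shoelace formula, twice the signed area is |[(-12)·(-15) − 12·(-13)] + [12·(-1) − 6·(-15)] + [6·0 − (-10)·(-1)] + [(-10)·(-13) − (-12)·0]| = 534, so the area is 267.
Along each edge there are gcd(|Δx|,|Δy|)+1 lattice points, so counting each shared vertex once the boundary has gcd(24,2) + gcd(6,14) + gcd(16,1) + gcd(2,13) = 2+2+1+1 = 6.
Scaling by 5 multiplies the area by 5² = 25 (so the new area is 6675) and multiplies the boundary lattice-point count by 5, giving 30.
By Pick's theorem, the interior count of the dilated polygon is 6675 − 30/2 + 1 = 6661.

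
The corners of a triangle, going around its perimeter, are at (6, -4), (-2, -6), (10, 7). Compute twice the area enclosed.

Using the shoelace formula, 2A = |[6·(-6) − (-2)·(-4)] + [(-2)·7 − 10·(-6)] + [10·(-4) − 6·7]| = 80, so the area is 40.

80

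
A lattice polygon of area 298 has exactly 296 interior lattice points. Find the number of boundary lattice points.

6

Pick's theorem gives A = I + B/2 − 1, so B = 2(A − I + 1) = 2(298 − 296 + 1) = 6.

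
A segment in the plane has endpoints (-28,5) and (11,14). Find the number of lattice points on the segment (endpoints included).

The number of lattice points on a segment between lattice points is gcd(|Δx|,|Δy|) + 1 = gcd(39,9) + 1 = 3 + 1 = 4.

4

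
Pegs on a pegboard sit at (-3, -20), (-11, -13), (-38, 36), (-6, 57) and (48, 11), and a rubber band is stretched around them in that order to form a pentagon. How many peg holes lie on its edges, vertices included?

Along each edge there are gcd(|Δx|,|Δy|)+1 lattice points, so counting each shared vertex once the boundary has gcd(8,7) + gcd(27,49) + gcd(32,21) + gcd(54,46) + gcd(51,31) = 1+1+1+2+1 = 6.

6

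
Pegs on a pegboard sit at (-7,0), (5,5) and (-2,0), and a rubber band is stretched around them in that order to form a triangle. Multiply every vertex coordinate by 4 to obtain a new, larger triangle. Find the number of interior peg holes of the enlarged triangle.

187

The shoelace formula gives twice the area as |[(-7)·5 − 5·0] + [5·0 − (-2)·5] + [(-2)·0 − (-7)·0]| = 25, so the area is 12.5.
Summing gcd(|Δx|,|Δy|) over the edges gives the boundary count: gcd(12,5) + gcd(7,5) + gcd(5,0) = 1+1+5 = 7.
Scaling by 4 multiplies the area by 4² = 16 (so the new area is 200) and multiplies the boundary lattice-point count by 4, giving 28.
By Pick's theorem, the interior count of the dilated polygon is 200 − 28/2 + 1 = 187.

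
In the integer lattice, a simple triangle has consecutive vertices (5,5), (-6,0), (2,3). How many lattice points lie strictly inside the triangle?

3

Using the shoelace formula, 2A = |[5·0 − (-6)·5] + [(-6)·3 − 2·0] + [2·5 − 5·3]| = 7, so the area is 3.5.
Summing gcd(|Δx|,|Δy|) over the edges gives the boundary count: gcd(11,5) + gcd(8,3) + gcd(3,2) = 1+1+1 = 3.
Pick's theorem gives I = A − B/2 + 1 = 3.5 − 3/2 + 1 = 3.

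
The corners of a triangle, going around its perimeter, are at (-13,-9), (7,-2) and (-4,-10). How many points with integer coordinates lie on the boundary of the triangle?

3

The number of boundary lattice points is Σ gcd(|Δx|,|Δy|) = gcd(20,7) + gcd(11,8) + gcd(9,1) = 1+1+1 = 3.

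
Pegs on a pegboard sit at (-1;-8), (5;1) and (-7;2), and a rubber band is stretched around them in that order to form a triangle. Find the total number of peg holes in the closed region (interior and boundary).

61

Using the shoelace formula, 2A = |[(-1)·1 − 5·(-8)] + [5·2 − (-7)·1] + [(-7)·(-8) − (-1)·2]| = 114, so the area is 57.
Summing gcd(|Δx|,|Δy|) over the edges gives the boundary count: gcd(6,9) + gcd(12,1) + gcd(6,10) = 3+1+2 = 6.
Pick's theorem gives I = A − B/2 + 1 = 57 − 6/2 + 1 = 55, so the closed region contains I + B = 55 + 6 = 61 lattice points.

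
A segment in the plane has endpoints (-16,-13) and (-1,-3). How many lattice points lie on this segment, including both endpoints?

6

The number of lattice points on a segment between lattice points is gcd(|Δx|,|Δy|) + 1 = gcd(15,10) + 1 = 5 + 1 = 6.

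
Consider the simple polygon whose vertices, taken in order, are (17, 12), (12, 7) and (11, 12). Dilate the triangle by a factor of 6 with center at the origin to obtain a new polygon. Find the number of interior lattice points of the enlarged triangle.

The shoelace formula gives twice the area as |[17·7 − 12·12] + [12·12 − 11·7] + [11·12 − 17·12]| = 30, so the area is 15.
Along each edge there are gcd(|Δx|,|Δy|)+1 lattice points, so counting each shared vertex once the boundary has gcd(5,5) + gcd(1,5) + gcd(6,0) = 5+1+6 = 12.
Scaling by 6 multiplies the area by 6² = 36 (so the new area is 540) and multiplies the boundary lattice-point count by 6, giving 72.
By Pick's theorem, the interior count of the dilated polygon is 540 − 72/2 + 1 = 505.

505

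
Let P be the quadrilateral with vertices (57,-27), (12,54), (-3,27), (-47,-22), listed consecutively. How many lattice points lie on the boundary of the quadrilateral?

14

Summing gcd(|Δx|,|Δy|) over the edges gives the boundary count: gcd(45,81) + gcd(15,27) + gcd(44,49) + gcd(104,5) = 9+3+1+1 = 14.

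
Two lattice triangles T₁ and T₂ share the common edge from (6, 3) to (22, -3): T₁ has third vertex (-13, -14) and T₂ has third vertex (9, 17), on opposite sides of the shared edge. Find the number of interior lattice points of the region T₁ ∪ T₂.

313

The union is the simple quadrilateral with vertices (6, 3), (-13, -14), (22, -3), (9, 17) in order.
The shoelace formula gives twice the area as |[6·(-14) − (-13)·3] + [(-13)·(-3) − 22·(-14)] + [22·17 − 9·(-3)] + [9·3 − 6·17]| = 628, so the area is 314.
Summing gcd(|Δx|,|Δy|) over the edges gives the boundary count: gcd(19,17) + gcd(35,11) + gcd(13,20) + gcd(3,14) = 1+1+1+1 = 4.
By Pick's theorem I = A − B/2 + 1 = 314 − 4/2 + 1 = 313.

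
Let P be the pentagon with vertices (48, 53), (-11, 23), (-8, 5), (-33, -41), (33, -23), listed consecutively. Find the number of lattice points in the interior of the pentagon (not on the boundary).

3632

The shoelace formula gives twice the area as |(48·23 − (-11)·53) + ((-11)·5 − (-8)·23) + ((-8)·(-41) − (-33)·5) + ((-33)·(-23) − 33·(-41)) + (33·53 − 48·(-23))| = 7274, so the area is 3637.
The number of boundary lattice points is Σ gcd(|Δx|,|Δy|) = gcd(59,30) + gcd(3,18) + gcd(25,46) + gcd(66,18) + gcd(15,76) = 1+3+1+6+1 = 12.
Pick's theorem gives I = A − B/2 + 1 = 3637 − 12/2 + 1 = 3632.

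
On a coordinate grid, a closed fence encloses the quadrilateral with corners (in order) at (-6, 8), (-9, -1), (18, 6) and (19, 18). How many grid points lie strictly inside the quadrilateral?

252

Using the shoelace formula, 2A = |[(-6)·(-1) − (-9)·8] + [(-9)·6 − 18·(-1)] + [18·18 − 19·6] + [19·8 − (-6)·18]| = 512, so the area is 256.
Along each edge there are gcd(|Δx|,|Δy|)+1 lattice points, so counting each shared vertex once the boundary has gcd(3,9) + gcd(27,7) + gcd(1,12) + gcd(25,10) = 3+1+1+5 = 10.
By Pick's theorem A = I + B/2 − 1, so I = 256 − 10/2 + 1 = 252.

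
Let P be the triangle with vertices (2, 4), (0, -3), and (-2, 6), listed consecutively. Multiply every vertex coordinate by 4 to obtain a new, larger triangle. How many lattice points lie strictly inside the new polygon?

249

Using the shoelace formula, 2A = |(2·(-3) − 0·4) + (0·6 − (-2)·(-3)) + ((-2)·4 − 2·6)| = 32, so the area is 16.
Along each edge there are gcd(|Δx|,|Δy|)+1 lattice points, so counting each shared vertex once the boundary has gcd(2,7) + gcd(2,9) + gcd(4,2) = 1+1+2 = 4.
Scaling by 4 multiplies the area by 4² = 16 (so the new area is 256) and multiplies the boundary lattice-point count by 4, giving 16.
By Pick's theorem, the interior count of the dilated polygon is 256 − 16/2 + 1 = 249.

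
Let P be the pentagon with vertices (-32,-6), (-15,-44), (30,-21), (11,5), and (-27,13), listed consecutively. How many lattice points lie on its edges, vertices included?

Along each edge there are gcd(|Δx|,|Δy|)+1 lattice points, so counting each shared vertex once the boundary has gcd(17,38) + gcd(45,23) + gcd(19,26) + gcd(38,8) + gcd(5,19) = 1+1+1+2+1 = 6.

6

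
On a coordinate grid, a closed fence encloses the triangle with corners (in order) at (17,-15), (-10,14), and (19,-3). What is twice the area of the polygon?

By the shoelace formula, twice the signed area is |[17·14 − (-10)·(-15)] + [(-10)·(-3) − 19·14] + [19·(-15) − 17·(-3)]| = 382, so the area is 191.

382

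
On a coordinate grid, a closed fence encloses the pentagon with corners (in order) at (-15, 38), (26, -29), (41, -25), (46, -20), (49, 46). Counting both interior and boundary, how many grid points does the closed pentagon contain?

The shoelace formula gives twice the area as |((-15)·(-29) − 26·38) + (26·(-25) − 41·(-29)) + (41·(-20) − 46·(-25)) + (46·46 − 49·(-20)) + (49·38 − (-15)·46)| = 5964, so the area is 2982.
Summing gcd(|Δx|,|Δy|) over the edges gives the boundary count: gcd(41,67) + gcd(15,4) + gcd(5,5) + gcd(3,66) + gcd(64,8) = 1+1+5+3+8 = 18.
Pick's theorem gives I = A − B/2 + 1 = 2982 − 18/2 + 1 = 2974, so the closed region contains I + B = 2974 + 18 = 2992 lattice points.

2992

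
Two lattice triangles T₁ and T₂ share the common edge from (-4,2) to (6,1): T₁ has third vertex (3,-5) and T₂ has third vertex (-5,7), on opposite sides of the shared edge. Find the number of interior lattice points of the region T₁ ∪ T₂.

The union is the simple quadrilateral with vertices (-4,2), (3,-5), (6,1), (-5,7) in order.
The shoelace formula gives twice the area as |((-4)·(-5) − 3·2) + (3·1 − 6·(-5)) + (6·7 − (-5)·1) + ((-5)·2 − (-4)·7)| = 112, so the area is 56.
Along each edge there are gcd(|Δx|,|Δy|)+1 lattice points, so counting each shared vertex once the boundary has gcd(7,7) + gcd(3,6) + gcd(11,6) + gcd(1,5) = 7+3+1+1 = 12.
By Pick's theorem I = A − B/2 + 1 = 56 − 12/2 + 1 = 51.

51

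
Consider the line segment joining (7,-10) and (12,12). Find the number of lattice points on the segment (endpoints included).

2

The number of lattice points on a segment between lattice points is gcd(|Δx|,|Δy|) + 1 = gcd(5,22) + 1 = 1 + 1 = 2.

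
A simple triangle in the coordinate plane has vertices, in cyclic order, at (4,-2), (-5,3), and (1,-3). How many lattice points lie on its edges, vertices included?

8

The number of boundary lattice points is Σ gcd(|Δx|,|Δy|) = gcd(9,5) + gcd(6,6) + gcd(3,1) = 1+6+1 = 8.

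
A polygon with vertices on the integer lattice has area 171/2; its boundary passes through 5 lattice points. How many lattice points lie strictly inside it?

From Pick's theorem, I = A − B/2 + 1 = 171/2 − 5/2 + 1 = 84.

84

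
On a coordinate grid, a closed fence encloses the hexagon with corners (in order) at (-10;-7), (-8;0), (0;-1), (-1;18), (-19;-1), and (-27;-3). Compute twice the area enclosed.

The shoelace formula gives twice the area as |((-10)·0 − (-8)·(-7)) + ((-8)·(-1) − 0·0) + (0·18 − (-1)·(-1)) + ((-1)·(-1) − (-19)·18) + ((-19)·(-3) − (-27)·(-1)) + ((-27)·(-7) − (-10)·(-3))| = 483, so the area is 483/2.

483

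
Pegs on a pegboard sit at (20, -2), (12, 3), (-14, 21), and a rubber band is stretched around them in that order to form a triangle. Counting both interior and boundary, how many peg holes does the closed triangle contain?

By the shoelace formula, twice the signed area is |[20·3 − 12·(-2)] + [12·21 − (-14)·3] + [(-14)·(-2) − 20·21]| = 14, so the area is 7.
Summing gcd(|Δx|,|Δy|) over the edges gives the boundary count: gcd(8,5) + gcd(26,18) + gcd(34,23) = 1+2+1 = 4.
Pick's theorem gives I = A − B/2 + 1 = 7 − 4/2 + 1 = 6, so the closed region contains I + B = 6 + 4 = 10 lattice points.

10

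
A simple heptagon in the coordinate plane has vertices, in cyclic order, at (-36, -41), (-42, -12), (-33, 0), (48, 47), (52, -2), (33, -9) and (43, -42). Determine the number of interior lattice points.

5223

By the shoelace formula, twice the signed area is |((-36)·(-12) − (-42)·(-41)) + ((-42)·0 − (-33)·(-12)) + ((-33)·47 − 48·0) + (48·(-2) − 52·47) + (52·(-9) − 33·(-2)) + (33·(-42) − 43·(-9)) + (43·(-41) − (-36)·(-42))| = 10453, so the area is 5226.5.
Summing gcd(|Δx|,|Δy|) over the edges gives the boundary count: gcd(6,29) + gcd(9,12) + gcd(81,47) + gcd(4,49) + gcd(19,7) + gcd(10,33) + gcd(79,1) = 1+3+1+1+1+1+1 = 9.
By Pick's theorem A = I + B/2 − 1, so I = 5226.5 − 9/2 + 1 = 5223.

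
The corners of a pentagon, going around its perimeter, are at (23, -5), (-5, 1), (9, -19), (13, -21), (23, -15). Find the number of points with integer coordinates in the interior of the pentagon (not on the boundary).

Using the shoelace formula, 2A = |[23·1 − (-5)·(-5)] + [(-5)·(-19) − 9·1] + [9·(-21) − 13·(-19)] + [13·(-15) − 23·(-21)] + [23·(-5) − 23·(-15)]| = 660, so the area is 330.
Along each edge there are gcd(|Δx|,|Δy|)+1 lattice points, so counting each shared vertex once the boundary has gcd(28,6) + gcd(14,20) + gcd(4,2) + gcd(10,6) + gcd(0,10) = 2+2+2+2+10 = 18.
Pick's theorem gives I = A − B/2 + 1 = 330 − 18/2 + 1 = 322.

322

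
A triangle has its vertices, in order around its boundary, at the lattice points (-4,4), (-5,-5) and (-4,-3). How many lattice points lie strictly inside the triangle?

0

By the shoelace formula, twice the signed area is |[(-4)·(-5) − (-5)·4] + [(-5)·(-3) − (-4)·(-5)] + [(-4)·4 − (-4)·(-3)]| = 7, so the area is 3.5.
Summing gcd(|Δx|,|Δy|) over the edges gives the boundary count: gcd(1,9) + gcd(1,2) + gcd(0,7) = 1+1+7 = 9.
By Pick's theorem A = I + B/2 − 1, so I = 3.5 − 9/2 + 1 = 0.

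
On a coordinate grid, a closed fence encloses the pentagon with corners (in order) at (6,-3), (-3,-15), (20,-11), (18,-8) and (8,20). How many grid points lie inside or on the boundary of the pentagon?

Using the shoelace formula, 2A = |(6·(-15) − (-3)·(-3)) + ((-3)·(-11) − 20·(-15)) + (20·(-8) − 18·(-11)) + (18·20 − 8·(-8)) + (8·(-3) − 6·20)| = 552, so the area is 276.
Along each edge there are gcd(|Δx|,|Δy|)+1 lattice points, so counting each shared vertex once the boundary has gcd(9,12) + gcd(23,4) + gcd(2,3) + gcd(10,28) + gcd(2,23) = 3+1+1+2+1 = 8.
Pick's theorem gives I = A − B/2 + 1 = 276 − 8/2 + 1 = 273, so the closed region contains I + B = 273 + 8 = 281 lattice points.

281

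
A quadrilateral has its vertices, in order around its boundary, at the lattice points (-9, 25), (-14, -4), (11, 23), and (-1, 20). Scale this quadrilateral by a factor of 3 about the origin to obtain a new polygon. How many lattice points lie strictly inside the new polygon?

2269

By the shoelace formula, twice the signed area is |[(-9)·(-4) − (-14)·25] + [(-14)·23 − 11·(-4)] + [11·20 − (-1)·23] + [(-1)·25 − (-9)·20]| = 506, so the area is 253.
Along each edge there are gcd(|Δx|,|Δy|)+1 lattice points, so counting each shared vertex once the boundary has gcd(5,29) + gcd(25,27) + gcd(12,3) + gcd(8,5) = 1+1+3+1 = 6.
Scaling by 3 multiplies the area by 3² = 9 (so the new area is 2277) and multiplies the boundary lattice-point count by 3, giving 18.
By Pick's theorem, the interior count of the dilated polygon is 2277 − 18/2 + 1 = 2269.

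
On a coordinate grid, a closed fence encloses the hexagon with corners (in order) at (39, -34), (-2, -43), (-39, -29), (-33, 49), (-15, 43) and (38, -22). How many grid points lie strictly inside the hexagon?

4320

By the shoelace formula, twice the signed area is |(39·(-43) − (-2)·(-34)) + ((-2)·(-29) − (-39)·(-43)) + ((-39)·49 − (-33)·(-29)) + ((-33)·43 − (-15)·49) + ((-15)·(-22) − 38·43) + (38·(-34) − 39·(-22))| = 8654, so the area is 4327.
Summing gcd(|Δx|,|Δy|) over the edges gives the boundary count: gcd(41,9) + gcd(37,14) + gcd(6,78) + gcd(18,6) + gcd(53,65) + gcd(1,12) = 1+1+6+6+1+1 = 16.
Pick's theorem gives I = A − B/2 + 1 = 4327 − 16/2 + 1 = 4320.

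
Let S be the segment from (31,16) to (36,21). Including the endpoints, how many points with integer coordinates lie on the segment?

The number of lattice points on a segment between lattice points is gcd(|Δx|,|Δy|) + 1 = gcd(5,5) + 1 = 5 + 1 = 6.

6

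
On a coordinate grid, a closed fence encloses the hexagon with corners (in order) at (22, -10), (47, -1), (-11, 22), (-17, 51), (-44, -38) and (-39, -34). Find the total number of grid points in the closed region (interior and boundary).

By the shoelace formula, twice the signed area is |[22·(-1) − 47·(-10)] + [47·22 − (-11)·(-1)] + [(-11)·51 − (-17)·22] + [(-17)·(-38) − (-44)·51] + [(-44)·(-34) − (-39)·(-38)] + [(-39)·(-10) − 22·(-34)]| = 5326, so the area is 2663.
The number of boundary lattice points is Σ gcd(|Δx|,|Δy|) = gcd(25,9) + gcd(58,23) + gcd(6,29) + gcd(27,89) + gcd(5,4) + gcd(61,24) = 1+1+1+1+1+1 = 6.
Pick's theorem gives I = A − B/2 + 1 = 2663 − 6/2 + 1 = 2661, so the closed region contains I + B = 2661 + 6 = 2667 lattice points.

2667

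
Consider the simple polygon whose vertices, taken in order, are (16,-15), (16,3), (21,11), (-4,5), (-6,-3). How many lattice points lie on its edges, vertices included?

24

Along each edge there are gcd(|Δx|,|Δy|)+1 lattice points, so counting each shared vertex once the boundary has gcd(0,18) + gcd(5,8) + gcd(25,6) + gcd(2,8) + gcd(22,12) = 18+1+1+2+2 = 24.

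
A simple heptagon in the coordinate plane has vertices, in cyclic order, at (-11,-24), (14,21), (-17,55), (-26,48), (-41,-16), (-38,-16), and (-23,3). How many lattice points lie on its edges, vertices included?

15

Summing gcd(|Δx|,|Δy|) over the edges gives the boundary count: gcd(25,45) + gcd(31,34) + gcd(9,7) + gcd(15,64) + gcd(3,0) + gcd(15,19) + gcd(12,27) = 5+1+1+1+3+1+3 = 15.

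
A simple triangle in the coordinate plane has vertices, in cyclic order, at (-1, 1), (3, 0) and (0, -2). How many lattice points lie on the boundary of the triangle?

3

Along each edge there are gcd(|Δx|,|Δy|)+1 lattice points, so counting each shared vertex once the boundary has gcd(4,1) + gcd(3,2) + gcd(1,3) = 1+1+1 = 3.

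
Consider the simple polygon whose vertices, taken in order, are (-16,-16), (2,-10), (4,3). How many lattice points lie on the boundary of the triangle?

8

Along each edge there are gcd(|Δx|,|Δy|)+1 lattice points, so counting each shared vertex once the boundary has gcd(18,6) + gcd(2,13) + gcd(20,19) = 6+1+1 = 8.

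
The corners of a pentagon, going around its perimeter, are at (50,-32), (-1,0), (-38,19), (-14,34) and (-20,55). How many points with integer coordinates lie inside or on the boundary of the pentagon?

Using the shoelace formula, 2A = |[50·0 − (-1)·(-32)] + [(-1)·19 − (-38)·0] + [(-38)·34 − (-14)·19] + [(-14)·55 − (-20)·34] + [(-20)·(-32) − 50·55]| = 3277, so the area is 3277/2.
Summing gcd(|Δx|,|Δy|) over the edges gives the boundary count: gcd(51,32) + gcd(37,19) + gcd(24,15) + gcd(6,21) + gcd(70,87) = 1+1+3+3+1 = 9.
Pick's theorem gives I = A − B/2 + 1 = 3277/2 − 9/2 + 1 = 1635, so the closed region contains I + B = 1635 + 9 = 1644 lattice points.

1644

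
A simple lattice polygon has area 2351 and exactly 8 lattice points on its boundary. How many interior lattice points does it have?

2348

From Pick's theorem, I = A − B/2 + 1 = 2351 − 8/2 + 1 = 2348.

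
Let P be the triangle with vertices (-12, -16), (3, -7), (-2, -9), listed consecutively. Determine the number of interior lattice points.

6

The shoelace formula gives twice the area as |((-12)·(-7) − 3·(-16)) + (3·(-9) − (-2)·(-7)) + ((-2)·(-16) − (-12)·(-9))| = 15, so the area is 15/2.
Along each edge there are gcd(|Δx|,|Δy|)+1 lattice points, so counting each shared vertex once the boundary has gcd(15,9) + gcd(5,2) + gcd(10,7) = 3+1+1 = 5.
By Pick's theorem A = I + B/2 − 1, so I = 15/2 − 5/2 + 1 = 6.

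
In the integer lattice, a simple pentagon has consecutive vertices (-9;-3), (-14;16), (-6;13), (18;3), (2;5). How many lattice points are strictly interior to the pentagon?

198

Using the shoelace formula, 2A = |[(-9)·16 − (-14)·(-3)] + [(-14)·13 − (-6)·16] + [(-6)·3 − 18·13] + [18·5 − 2·3] + [2·(-3) − (-9)·5]| = 401, so the area is 401/2.
Along each edge there are gcd(|Δx|,|Δy|)+1 lattice points, so counting each shared vertex once the boundary has gcd(5,19) + gcd(8,3) + gcd(24,10) + gcd(16,2) + gcd(11,8) = 1+1+2+2+1 = 7.
By Pick's theorem A = I + B/2 − 1, so I = 401/2 − 7/2 + 1 = 198.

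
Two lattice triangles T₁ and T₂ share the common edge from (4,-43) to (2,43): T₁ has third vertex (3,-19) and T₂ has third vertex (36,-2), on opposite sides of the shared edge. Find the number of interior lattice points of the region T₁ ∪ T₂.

1435

The union is the simple quadrilateral with vertices (4,-43), (3,-19), (2,43), (36,-2) in order.
By the shoelace formula, twice the signed area is |(4·(-19) − 3·(-43)) + (3·43 − 2·(-19)) + (2·(-2) − 36·43) + (36·(-43) − 4·(-2))| = 2872, so the area is 1436.
Along each edge there are gcd(|Δx|,|Δy|)+1 lattice points, so counting each shared vertex once the boundary has gcd(1,24) + gcd(1,62) + gcd(34,45) + gcd(32,41) = 1+1+1+1 = 4.
By Pick's theorem I = A − B/2 + 1 = 1436 − 4/2 + 1 = 1435.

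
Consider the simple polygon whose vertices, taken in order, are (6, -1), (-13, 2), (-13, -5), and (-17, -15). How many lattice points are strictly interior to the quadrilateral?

149

The shoelace formula gives twice the area as |[6·2 − (-13)·(-1)] + [(-13)·(-5) − (-13)·2] + [(-13)·(-15) − (-17)·(-5)] + [(-17)·(-1) − 6·(-15)]| = 307, so the area is 153.5.
The number of boundary lattice points is Σ gcd(|Δx|,|Δy|) = gcd(19,3) + gcd(0,7) + gcd(4,10) + gcd(23,14) = 1+7+2+1 = 11.
Pick's theorem gives I = A − B/2 + 1 = 153.5 − 11/2 + 1 = 149.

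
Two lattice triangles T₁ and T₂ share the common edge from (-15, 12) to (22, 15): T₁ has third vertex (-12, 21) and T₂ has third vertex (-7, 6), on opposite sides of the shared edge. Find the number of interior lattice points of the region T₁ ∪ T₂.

282

The union is the simple quadrilateral with vertices (-15, 12), (-12, 21), (22, 15), (-7, 6) in order.
Using the shoelace formula, 2A = |((-15)·21 − (-12)·12) + ((-12)·15 − 22·21) + (22·6 − (-7)·15) + ((-7)·12 − (-15)·6)| = 570, so the area is 285.
The number of boundary lattice points is Σ gcd(|Δx|,|Δy|) = gcd(3,9) + gcd(34,6) + gcd(29,9) + gcd(8,6) = 3+2+1+2 = 8.
By Pick's theorem I = A − B/2 + 1 = 285 − 8/2 + 1 = 282.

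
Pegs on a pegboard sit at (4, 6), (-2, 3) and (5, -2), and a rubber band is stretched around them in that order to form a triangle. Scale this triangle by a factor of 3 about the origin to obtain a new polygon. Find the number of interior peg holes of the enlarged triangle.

223

The shoelace formula gives twice the area as |[4·3 − (-2)·6] + [(-2)·(-2) − 5·3] + [5·6 − 4·(-2)]| = 51, so the area is 25.5.
Summing gcd(|Δx|,|Δy|) over the edges gives the boundary count: gcd(6,3) + gcd(7,5) + gcd(1,8) = 3+1+1 = 5.
Scaling by 3 multiplies the area by 3² = 9 (so the new area is 459/2) and multiplies the boundary lattice-point count by 3, giving 15.
By Pick's theorem, the interior count of the dilated polygon is 459/2 − 15/2 + 1 = 223.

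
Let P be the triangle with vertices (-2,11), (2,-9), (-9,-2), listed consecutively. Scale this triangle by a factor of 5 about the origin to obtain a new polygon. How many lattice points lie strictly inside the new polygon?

2386

By the shoelace formula, twice the signed area is |[(-2)·(-9) − 2·11] + [2·(-2) − (-9)·(-9)] + [(-9)·11 − (-2)·(-2)]| = 192, so the area is 96.
The number of boundary lattice points is Σ gcd(|Δx|,|Δy|) = gcd(4,20) + gcd(11,7) + gcd(7,13) = 4+1+1 = 6.
Scaling by 5 multiplies the area by 5² = 25 (so the new area is 2400) and multiplies the boundary lattice-point count by 5, giving 30.
By Pick's theorem, the interior count of the dilated polygon is 2400 − 30/2 + 1 = 2386.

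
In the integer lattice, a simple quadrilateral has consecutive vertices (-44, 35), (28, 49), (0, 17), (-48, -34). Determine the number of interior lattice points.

Using the shoelace formula, 2A = |((-44)·49 − 28·35) + (28·17 − 0·49) + (0·(-34) − (-48)·17) + ((-48)·35 − (-44)·(-34))| = 5020, so the area is 2510.
Summing gcd(|Δx|,|Δy|) over the edges gives the boundary count: gcd(72,14) + gcd(28,32) + gcd(48,51) + gcd(4,69) = 2+4+3+1 = 10.
Pick's theorem gives I = A − B/2 + 1 = 2510 − 10/2 + 1 = 2506.

2506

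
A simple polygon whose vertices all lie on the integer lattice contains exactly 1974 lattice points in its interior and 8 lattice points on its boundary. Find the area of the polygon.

By Pick's theorem, A = I + B/2 − 1 = 1974 + 8/2 − 1 = 1977.

1977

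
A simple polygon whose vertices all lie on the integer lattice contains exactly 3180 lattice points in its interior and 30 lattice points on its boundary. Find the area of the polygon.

Pick's theorem states A = I + B/2 − 1, so A = 3180 + 30/2 − 1 = 3194.

3194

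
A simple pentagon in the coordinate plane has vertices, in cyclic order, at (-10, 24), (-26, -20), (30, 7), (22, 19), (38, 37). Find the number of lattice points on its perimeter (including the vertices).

Summing gcd(|Δx|,|Δy|) over the edges gives the boundary count: gcd(16,44) + gcd(56,27) + gcd(8,12) + gcd(16,18) + gcd(48,13) = 4+1+4+2+1 = 12.

12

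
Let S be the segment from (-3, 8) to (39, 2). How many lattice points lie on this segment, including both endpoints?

7

The number of lattice points on a segment between lattice points is gcd(|Δx|,|Δy|) + 1 = gcd(42,6) + 1 = 6 + 1 = 7.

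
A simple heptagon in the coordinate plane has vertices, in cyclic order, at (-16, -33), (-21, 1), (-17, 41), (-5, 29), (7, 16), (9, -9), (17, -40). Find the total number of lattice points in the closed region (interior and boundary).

1881

Using the shoelace formula, 2A = |((-16)·1 − (-21)·(-33)) + ((-21)·41 − (-17)·1) + ((-17)·29 − (-5)·41) + ((-5)·16 − 7·29) + (7·(-9) − 9·16) + (9·(-40) − 17·(-9)) + (17·(-33) − (-16)·(-40))| = 3739, so the area is 3739/2.
Summing gcd(|Δx|,|Δy|) over the edges gives the boundary count: gcd(5,34) + gcd(4,40) + gcd(12,12) + gcd(12,13) + gcd(2,25) + gcd(8,31) + gcd(33,7) = 1+4+12+1+1+1+1 = 21.
Pick's theorem gives I = A − B/2 + 1 = 3739/2 − 21/2 + 1 = 1860, so the closed region contains I + B = 1860 + 21 = 1881 lattice points.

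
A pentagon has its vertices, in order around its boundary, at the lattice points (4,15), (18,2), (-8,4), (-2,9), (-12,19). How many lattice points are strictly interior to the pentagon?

204

By the shoelace formula, twice the signed area is |(4·2 − 18·15) + (18·4 − (-8)·2) + ((-8)·9 − (-2)·4) + ((-2)·19 − (-12)·9) + ((-12)·15 − 4·19)| = 424, so the area is 212.
The number of boundary lattice points is Σ gcd(|Δx|,|Δy|) = gcd(14,13) + gcd(26,2) + gcd(6,5) + gcd(10,10) + gcd(16,4) = 1+2+1+10+4 = 18.
Pick's theorem gives I = A − B/2 + 1 = 212 − 18/2 + 1 = 204.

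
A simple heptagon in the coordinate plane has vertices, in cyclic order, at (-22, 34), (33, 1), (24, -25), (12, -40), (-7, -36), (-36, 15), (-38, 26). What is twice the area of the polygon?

5852

By the shoelace formula, twice the signed area is |((-22)·1 − 33·34) + (33·(-25) − 24·1) + (24·(-40) − 12·(-25)) + (12·(-36) − (-7)·(-40)) + ((-7)·15 − (-36)·(-36)) + ((-36)·26 − (-38)·15) + ((-38)·34 − (-22)·26)| = 5852, so the area is 2926.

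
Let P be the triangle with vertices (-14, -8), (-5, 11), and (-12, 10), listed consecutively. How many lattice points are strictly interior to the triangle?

61

The shoelace formula gives twice the area as |[(-14)·11 − (-5)·(-8)] + [(-5)·10 − (-12)·11] + [(-12)·(-8) − (-14)·10]| = 124, so the area is 62.
The number of boundary lattice points is Σ gcd(|Δx|,|Δy|) = gcd(9,19) + gcd(7,1) + gcd(2,18) = 1+1+2 = 4.
By Pick's theorem A = I + B/2 − 1, so I = 62 − 4/2 + 1 = 61.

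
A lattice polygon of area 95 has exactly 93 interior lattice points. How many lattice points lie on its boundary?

Pick's theorem gives A = I + B/2 − 1, so B = 2(A − I + 1) = 2(95 − 93 + 1) = 6.

6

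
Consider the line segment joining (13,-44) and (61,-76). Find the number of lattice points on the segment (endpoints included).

The number of lattice points on a segment between lattice points is gcd(|Δx|,|Δy|) + 1 = gcd(48,32) + 1 = 16 + 1 = 17.

17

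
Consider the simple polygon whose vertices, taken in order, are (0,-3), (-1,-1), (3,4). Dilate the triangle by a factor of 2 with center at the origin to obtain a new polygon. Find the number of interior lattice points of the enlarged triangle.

Using the shoelace formula, 2A = |[0·(-1) − (-1)·(-3)] + [(-1)·4 − 3·(-1)] + [3·(-3) − 0·4]| = 13, so the area is 6.5.
Along each edge there are gcd(|Δx|,|Δy|)+1 lattice points, so counting each shared vertex once the boundary has gcd(1,2) + gcd(4,5) + gcd(3,7) = 1+1+1 = 3.
Scaling by 2 multiplies the area by 2² = 4 (so the new area is 26) and multiplies the boundary lattice-point count by 2, giving 6.
By Pick's theorem, the interior count of the dilated polygon is 26 − 6/2 + 1 = 24.

24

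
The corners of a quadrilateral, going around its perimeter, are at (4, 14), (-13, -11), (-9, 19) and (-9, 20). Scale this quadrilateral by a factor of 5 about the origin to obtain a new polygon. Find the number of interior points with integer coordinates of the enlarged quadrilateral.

5276

The shoelace formula gives twice the area as |(4·(-11) − (-13)·14) + ((-13)·19 − (-9)·(-11)) + ((-9)·20 − (-9)·19) + ((-9)·14 − 4·20)| = 423, so the area is 211.5.
Summing gcd(|Δx|,|Δy|) over the edges gives the boundary count: gcd(17,25) + gcd(4,30) + gcd(0,1) + gcd(13,6) = 1+2+1+1 = 5.
Scaling by 5 multiplies the area by 5² = 25 (so the new area is 10575/2) and multiplies the boundary lattice-point count by 5, giving 25.
By Pick's theorem, the interior count of the dilated polygon is 10575/2 − 25/2 + 1 = 5276.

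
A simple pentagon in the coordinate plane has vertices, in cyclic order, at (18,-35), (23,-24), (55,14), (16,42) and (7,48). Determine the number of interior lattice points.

1730

Using the shoelace formula, 2A = |(18·(-24) − 23·(-35)) + (23·14 − 55·(-24)) + (55·42 − 16·14) + (16·48 − 7·42) + (7·(-35) − 18·48)| = 3466, so the area is 1733.
The number of boundary lattice points is Σ gcd(|Δx|,|Δy|) = gcd(5,11) + gcd(32,38) + gcd(39,28) + gcd(9,6) + gcd(11,83) = 1+2+1+3+1 = 8.
Pick's theorem gives I = A − B/2 + 1 = 1733 − 8/2 + 1 = 1730.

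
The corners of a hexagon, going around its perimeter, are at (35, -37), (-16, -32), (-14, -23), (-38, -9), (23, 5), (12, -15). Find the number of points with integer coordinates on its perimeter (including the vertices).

Along each edge there are gcd(|Δx|,|Δy|)+1 lattice points, so counting each shared vertex once the boundary has gcd(51,5) + gcd(2,9) + gcd(24,14) + gcd(61,14) + gcd(11,20) + gcd(23,22) = 1+1+2+1+1+1 = 7.

7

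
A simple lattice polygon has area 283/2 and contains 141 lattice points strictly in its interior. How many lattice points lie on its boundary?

3

Pick's theorem gives A = I + B/2 − 1, so B = 2(A − I + 1) = 2(283/2 − 141 + 1) = 3.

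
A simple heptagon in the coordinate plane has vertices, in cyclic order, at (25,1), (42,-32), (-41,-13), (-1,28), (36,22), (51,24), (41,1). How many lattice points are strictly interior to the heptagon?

3023

Using the shoelace formula, 2A = |(25·(-32) − 42·1) + (42·(-13) − (-41)·(-32)) + ((-41)·28 − (-1)·(-13)) + ((-1)·22 − 36·28) + (36·24 − 51·22) + (51·1 − 41·24) + (41·1 − 25·1)| = 6066, so the area is 3033.
Summing gcd(|Δx|,|Δy|) over the edges gives the boundary count: gcd(17,33) + gcd(83,19) + gcd(40,41) + gcd(37,6) + gcd(15,2) + gcd(10,23) + gcd(16,0) = 1+1+1+1+1+1+16 = 22.
By Pick's theorem A = I + B/2 − 1, so I = 3033 − 22/2 + 1 = 3023.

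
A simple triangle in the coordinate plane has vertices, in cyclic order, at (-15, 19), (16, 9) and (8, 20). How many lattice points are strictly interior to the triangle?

The shoelace formula gives twice the area as |((-15)·9 − 16·19) + (16·20 − 8·9) + (8·19 − (-15)·20)| = 261, so the area is 130.5.
Summing gcd(|Δx|,|Δy|) over the edges gives the boundary count: gcd(31,10) + gcd(8,11) + gcd(23,1) = 1+1+1 = 3.
By Pick's theorem A = I + B/2 − 1, so I = 130.5 − 3/2 + 1 = 130.

130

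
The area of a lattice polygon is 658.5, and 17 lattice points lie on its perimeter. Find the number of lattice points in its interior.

Pick's theorem A = I + B/2 − 1 rearranges to I = A − B/2 + 1 = 658.5 − 17/2 + 1 = 651.

651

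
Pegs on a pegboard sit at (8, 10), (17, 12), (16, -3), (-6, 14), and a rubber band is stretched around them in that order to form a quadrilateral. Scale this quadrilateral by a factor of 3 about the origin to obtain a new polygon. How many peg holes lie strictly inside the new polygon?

1267

By the shoelace formula, twice the signed area is |[8·12 − 17·10] + [17·(-3) − 16·12] + [16·14 − (-6)·(-3)] + [(-6)·10 − 8·14]| = 283, so the area is 283/2.
Along each edge there are gcd(|Δx|,|Δy|)+1 lattice points, so counting each shared vertex once the boundary has gcd(9,2) + gcd(1,15) + gcd(22,17) + gcd(14,4) = 1+1+1+2 = 5.
Scaling by 3 multiplies the area by 3² = 9 (so the new area is 1273.5) and multiplies the boundary lattice-point count by 3, giving 15.
By Pick's theorem, the interior count of the dilated polygon is 1273.5 − 15/2 + 1 = 1267.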